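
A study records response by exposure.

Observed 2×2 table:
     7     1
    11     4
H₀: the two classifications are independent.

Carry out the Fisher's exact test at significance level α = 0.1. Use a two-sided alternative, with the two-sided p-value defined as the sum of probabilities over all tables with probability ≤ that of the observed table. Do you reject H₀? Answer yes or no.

reject H₀: no

Margins: r₁=8, r₂=15, c₁=18, c₂=5, n=23
p_obs = C(8,7)·C(15,11)/C(23,18); sum pmf over tables with pmf ≤ p_obs
p-value (two-sided) = 0.62139
At α=0.1: p ≥ α → fail to reject H₀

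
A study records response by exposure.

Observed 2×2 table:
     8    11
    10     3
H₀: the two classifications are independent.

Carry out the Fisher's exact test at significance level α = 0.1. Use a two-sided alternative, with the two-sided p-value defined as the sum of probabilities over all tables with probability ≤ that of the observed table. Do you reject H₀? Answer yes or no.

reject H₀: yes

Margins: r₁=19, r₂=13, c₁=18, c₂=14, n=32
p_obs = C(19,8)·C(13,10)/C(32,18); sum pmf over tables with pmf ≤ p_obs
p-value (two-sided) = 0.07511
At α=0.1: p < α → reject H₀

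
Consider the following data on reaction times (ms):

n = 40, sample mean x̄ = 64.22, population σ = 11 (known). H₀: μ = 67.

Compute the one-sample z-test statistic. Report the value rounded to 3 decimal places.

test statistic = -1.598

SE = σ/√n = 11/√40 = 1.7393
z = (x̄−μ₀)/SE = (64.22−67)/1.7393 = -1.5984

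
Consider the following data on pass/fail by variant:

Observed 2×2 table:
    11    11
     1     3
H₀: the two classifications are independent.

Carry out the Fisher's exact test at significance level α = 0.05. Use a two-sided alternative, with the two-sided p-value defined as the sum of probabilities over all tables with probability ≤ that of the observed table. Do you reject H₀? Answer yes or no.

reject H₀: no

Margins: r₁=22, r₂=4, c₁=12, c₂=14, n=26
p_obs = C(22,11)·C(4,1)/C(26,12); sum pmf over tables with pmf ≤ p_obs
p-value (two-sided) = 0.59826
At α=0.05: p ≥ α → fail to reject H₀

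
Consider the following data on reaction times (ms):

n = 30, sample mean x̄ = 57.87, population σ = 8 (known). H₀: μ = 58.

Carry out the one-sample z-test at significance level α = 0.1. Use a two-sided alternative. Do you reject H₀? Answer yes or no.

reject H₀: no

SE = σ/√n = 8/√30 = 1.4606
z = (x̄−μ₀)/SE = (57.87−58)/1.4606 = -0.0890
p-value (two-sided) = 0.92908
At α=0.1: p ≥ α → fail to reject H₀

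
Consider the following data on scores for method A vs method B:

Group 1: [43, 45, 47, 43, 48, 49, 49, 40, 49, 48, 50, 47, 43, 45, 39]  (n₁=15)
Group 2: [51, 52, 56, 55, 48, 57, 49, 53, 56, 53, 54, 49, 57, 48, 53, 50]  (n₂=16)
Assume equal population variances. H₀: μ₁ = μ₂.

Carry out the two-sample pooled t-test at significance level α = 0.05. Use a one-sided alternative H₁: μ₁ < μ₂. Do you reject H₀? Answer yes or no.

reject H₀: yes

x̄₁=45.667, s₁=3.436, n₁=15
x̄₂=52.562, s₂=3.140, n₂=16
s_p² = [14·3.436² + 15·3.140²]/29 = 10.8024
SE = √(s_p²·(1/15+1/16)) = 1.1812
t = (45.667−52.562)/1.1812 = -5.8378
df = 29
p-value (one-sided, H₁ less) = 0.00000
At α=0.05: p < α → reject H₀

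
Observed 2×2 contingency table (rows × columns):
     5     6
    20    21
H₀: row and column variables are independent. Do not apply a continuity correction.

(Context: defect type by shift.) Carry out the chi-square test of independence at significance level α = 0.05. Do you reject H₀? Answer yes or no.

Row totals [11, 41], col totals [25, 27], n=52
χ² = (5−5.29)²/5.29 + (6−5.71)²/5.71 + (20−19.71)²/19.71 + (21−21.29)²/21.29 = 0.0384
df = 1
p-value (upper-tail) = 0.84458
At α=0.05: p ≥ α → fail to reject H₀

reject H₀: no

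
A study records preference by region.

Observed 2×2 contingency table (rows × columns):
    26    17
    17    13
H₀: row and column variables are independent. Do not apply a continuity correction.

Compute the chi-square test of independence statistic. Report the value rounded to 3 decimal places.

test statistic = 0.105

Row totals [43, 30], col totals [43, 30], n=73
χ² = (26−25.33)²/25.33 + (17−17.67)²/17.67 + (17−17.67)²/17.67 + (13−12.33)²/12.33 = 0.1053
df = 1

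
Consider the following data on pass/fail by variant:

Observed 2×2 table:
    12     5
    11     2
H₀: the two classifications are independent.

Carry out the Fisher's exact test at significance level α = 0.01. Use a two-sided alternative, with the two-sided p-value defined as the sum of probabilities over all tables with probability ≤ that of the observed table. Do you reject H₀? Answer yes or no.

reject H₀: no

Margins: r₁=17, r₂=13, c₁=23, c₂=7, n=30
p_obs = C(17,12)·C(13,11)/C(30,23); sum pmf over tables with pmf ≤ p_obs
p-value (two-sided) = 0.42682
At α=0.01: p ≥ α → fail to reject H₀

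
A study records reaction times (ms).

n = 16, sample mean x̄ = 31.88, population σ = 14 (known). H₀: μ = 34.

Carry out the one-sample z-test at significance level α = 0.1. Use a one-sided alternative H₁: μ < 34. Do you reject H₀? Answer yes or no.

SE = σ/√n = 14/√16 = 3.5000
z = (x̄−μ₀)/SE = (31.88−34)/3.5000 = -0.6057
p-value (one-sided, H₁ less) = 0.27235
At α=0.1: p ≥ α → fail to reject H₀

reject H₀: no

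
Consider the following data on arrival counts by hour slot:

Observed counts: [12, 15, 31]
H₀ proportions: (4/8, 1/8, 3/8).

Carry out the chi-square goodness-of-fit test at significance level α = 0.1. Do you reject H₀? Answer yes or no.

n = 58; E_i = n·p_i = [29.00, 7.25, 21.75]
χ² = (12−29.00)²/29.00 + (15−7.25)²/7.25 + (31−21.75)²/21.75 = 22.1839
df = 2
p-value (upper-tail) = 0.00002
At α=0.1: p < α → reject H₀

reject H₀: yes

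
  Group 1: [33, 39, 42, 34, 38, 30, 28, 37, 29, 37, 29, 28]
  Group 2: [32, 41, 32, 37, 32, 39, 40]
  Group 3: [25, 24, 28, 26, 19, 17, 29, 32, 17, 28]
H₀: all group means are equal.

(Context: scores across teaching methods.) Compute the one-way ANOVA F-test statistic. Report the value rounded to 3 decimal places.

test statistic = 14.859

Group means [33.67, 36.14, 24.50], grand mean 31.103
SSB = Σnᵢ(x̄ᵢ−x̄)² = 692.666; SSW = ΣΣ(x−x̄ᵢ)² = 606.024
MSB = 692.666/2 = 346.3329; MSW = 606.024/26 = 23.3086
F = MSB/MSW = 14.8586
df = (2, 26)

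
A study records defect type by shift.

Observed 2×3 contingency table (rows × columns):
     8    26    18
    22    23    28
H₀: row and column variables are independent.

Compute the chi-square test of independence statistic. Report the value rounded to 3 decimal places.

Row totals [52, 73], col totals [30, 49, 46], n=125
χ² = (8−12.48)²/12.48 + (26−20.38)²/20.38 + (18−19.14)²/19.14 + (22−17.52)²/17.52 + (23−28.62)²/28.62 + (28−26.86)²/26.86 = 5.5187
df = 2

test statistic = 5.519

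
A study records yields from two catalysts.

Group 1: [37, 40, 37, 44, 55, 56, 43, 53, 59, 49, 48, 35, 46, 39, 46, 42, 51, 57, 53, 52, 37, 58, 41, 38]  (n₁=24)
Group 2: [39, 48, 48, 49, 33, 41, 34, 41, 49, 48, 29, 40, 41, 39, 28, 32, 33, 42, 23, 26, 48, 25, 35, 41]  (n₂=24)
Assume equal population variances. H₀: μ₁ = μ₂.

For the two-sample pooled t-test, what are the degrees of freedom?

degrees of freedom = 46

df = n₁ + n₂ − 2 = 24 + 24 − 2 = 46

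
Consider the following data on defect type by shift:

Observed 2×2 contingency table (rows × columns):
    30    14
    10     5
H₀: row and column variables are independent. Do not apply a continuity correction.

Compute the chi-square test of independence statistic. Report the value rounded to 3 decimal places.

Row totals [44, 15], col totals [40, 19], n=59
χ² = (30−29.83)²/29.83 + (14−14.17)²/14.17 + (10−10.17)²/10.17 + (5−4.83)²/4.83 = 0.0118
df = 1

test statistic = 0.012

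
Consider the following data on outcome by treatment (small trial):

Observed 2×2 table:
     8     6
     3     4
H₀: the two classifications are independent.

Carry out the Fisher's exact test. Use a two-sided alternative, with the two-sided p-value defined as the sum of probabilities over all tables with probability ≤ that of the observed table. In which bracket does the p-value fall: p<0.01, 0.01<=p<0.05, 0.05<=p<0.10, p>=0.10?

p-value bracket: p>=0.10

Margins: r₁=14, r₂=7, c₁=11, c₂=10, n=21
p_obs = C(14,8)·C(7,3)/C(21,11); sum pmf over tables with pmf ≤ p_obs
p-value (two-sided) = 0.65944
→ bracket: p>=0.10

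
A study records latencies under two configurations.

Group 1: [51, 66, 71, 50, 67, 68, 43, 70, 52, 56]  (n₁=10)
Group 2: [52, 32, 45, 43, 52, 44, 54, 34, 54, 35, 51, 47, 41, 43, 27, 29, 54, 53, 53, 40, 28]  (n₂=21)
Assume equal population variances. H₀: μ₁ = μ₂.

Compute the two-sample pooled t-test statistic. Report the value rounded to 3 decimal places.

test statistic = 4.338

x̄₁=59.400, s₁=10.091, n₁=10
x̄₂=43.381, s₂=9.389, n₂=21
s_p² = [9·10.091² + 20·9.389²]/29 = 92.3915
SE = √(s_p²·(1/10+1/21)) = 3.6931
t = (59.400−43.381)/3.6931 = 4.3376
df = 29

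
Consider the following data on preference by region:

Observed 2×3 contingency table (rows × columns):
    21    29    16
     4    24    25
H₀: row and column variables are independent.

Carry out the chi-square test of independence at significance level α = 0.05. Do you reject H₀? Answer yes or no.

reject H₀: yes

Row totals [66, 53], col totals [25, 53, 41], n=119
χ² = (21−13.87)²/13.87 + (29−29.39)²/29.39 + (16−22.74)²/22.74 + (4−11.13)²/11.13 + (24−23.61)²/23.61 + (25−18.26)²/18.26 = 12.7392
df = 2
p-value (upper-tail) = 0.00171
At α=0.05: p < α → reject H₀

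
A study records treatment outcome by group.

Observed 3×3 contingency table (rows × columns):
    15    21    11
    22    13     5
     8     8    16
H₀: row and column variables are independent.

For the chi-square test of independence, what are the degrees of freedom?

df = (r−1)(c−1) = (3−1)·(3−1) = 4

degrees of freedom = 4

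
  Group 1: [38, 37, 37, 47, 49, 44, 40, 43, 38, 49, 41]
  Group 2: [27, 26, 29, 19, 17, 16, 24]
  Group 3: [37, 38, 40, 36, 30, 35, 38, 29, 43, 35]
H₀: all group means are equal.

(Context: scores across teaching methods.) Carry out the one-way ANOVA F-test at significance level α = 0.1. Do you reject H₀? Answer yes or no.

Group means [42.09, 22.57, 36.10], grand mean 35.071
SSB = Σnᵢ(x̄ᵢ−x̄)² = 1646.334; SSW = ΣΣ(x−x̄ᵢ)² = 537.523
MSB = 1646.334/2 = 823.1669; MSW = 537.523/25 = 21.5009
F = MSB/MSW = 38.2852
df = (2, 25)
p-value (upper-tail) = 0.00000
At α=0.1: p < α → reject H₀

reject H₀: yes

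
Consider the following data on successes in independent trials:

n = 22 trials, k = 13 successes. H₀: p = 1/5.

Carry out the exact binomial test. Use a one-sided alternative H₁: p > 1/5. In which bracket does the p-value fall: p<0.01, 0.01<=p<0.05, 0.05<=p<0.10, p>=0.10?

Exact binomial: n=22, k=13, p₀=1/5=0.2000
P(X≥13) from Σ C(n,i)·p₀^i·(1−p₀)^(n−i)
p-value (one-sided, H₁ greater) = 0.00006
→ bracket: p<0.01

p-value bracket: p<0.01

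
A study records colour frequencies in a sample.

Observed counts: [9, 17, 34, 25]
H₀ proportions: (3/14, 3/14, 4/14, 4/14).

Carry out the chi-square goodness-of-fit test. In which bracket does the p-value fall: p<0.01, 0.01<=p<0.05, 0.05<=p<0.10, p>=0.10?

n = 85; E_i = n·p_i = [18.21, 18.21, 24.29, 24.29]
χ² = (9−18.21)²/18.21 + (17−18.21)²/18.21 + (34−24.29)²/24.29 + (25−24.29)²/24.29 = 8.6490
df = 3
p-value (upper-tail) = 0.03434
→ bracket: 0.01<=p<0.05

p-value bracket: 0.01<=p<0.05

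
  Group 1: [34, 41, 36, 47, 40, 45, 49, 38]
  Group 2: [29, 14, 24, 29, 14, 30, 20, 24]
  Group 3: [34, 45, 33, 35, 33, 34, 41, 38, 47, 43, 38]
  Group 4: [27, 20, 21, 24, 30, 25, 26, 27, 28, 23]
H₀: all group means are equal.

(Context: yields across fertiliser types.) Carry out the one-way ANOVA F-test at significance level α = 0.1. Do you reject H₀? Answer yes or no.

Group means [41.25, 23.00, 38.27, 25.10], grand mean 32.054
SSB = Σnᵢ(x̄ᵢ−x̄)² = 2241.310; SSW = ΣΣ(x−x̄ᵢ)² = 836.582
MSB = 2241.310/3 = 747.1034; MSW = 836.582/33 = 25.3510
F = MSB/MSW = 29.4704
df = (3, 33)
p-value (upper-tail) = 0.00000
At α=0.1: p < α → reject H₀

reject H₀: yes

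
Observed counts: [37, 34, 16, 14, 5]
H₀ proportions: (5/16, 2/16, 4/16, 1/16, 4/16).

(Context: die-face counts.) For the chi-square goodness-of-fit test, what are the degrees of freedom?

degrees of freedom = 4

df = k − 1 = 5 − 1 = 4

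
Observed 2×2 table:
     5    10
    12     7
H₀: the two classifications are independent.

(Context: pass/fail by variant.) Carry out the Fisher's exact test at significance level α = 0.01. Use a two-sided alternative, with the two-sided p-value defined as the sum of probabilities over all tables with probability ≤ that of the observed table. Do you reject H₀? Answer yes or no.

reject H₀: no

Margins: r₁=15, r₂=19, c₁=17, c₂=17, n=34
p_obs = C(15,5)·C(19,12)/C(34,17); sum pmf over tables with pmf ≤ p_obs
p-value (two-sided) = 0.16632
At α=0.01: p ≥ α → fail to reject H₀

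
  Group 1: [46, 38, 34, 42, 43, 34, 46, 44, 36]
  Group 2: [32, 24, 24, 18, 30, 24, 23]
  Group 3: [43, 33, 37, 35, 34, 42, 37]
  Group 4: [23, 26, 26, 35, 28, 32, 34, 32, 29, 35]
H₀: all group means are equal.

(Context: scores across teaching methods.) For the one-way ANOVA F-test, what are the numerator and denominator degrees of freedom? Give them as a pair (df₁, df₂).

degrees of freedom = [3, 29]

k = 4 groups, N = 33 total
df = (k−1, N−k) = (4−1, 33−4) = (3, 29)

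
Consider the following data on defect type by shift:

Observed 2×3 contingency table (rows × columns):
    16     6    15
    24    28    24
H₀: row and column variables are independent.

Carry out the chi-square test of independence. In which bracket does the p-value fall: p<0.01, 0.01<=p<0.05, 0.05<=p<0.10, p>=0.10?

p-value bracket: 0.05<=p<0.10

Row totals [37, 76], col totals [40, 34, 39], n=113
χ² = (16−13.10)²/13.10 + (6−11.13)²/11.13 + (15−12.77)²/12.77 + (24−26.90)²/26.90 + (28−22.87)²/22.87 + (24−26.23)²/26.23 = 5.0541
df = 2
p-value (upper-tail) = 0.07990
→ bracket: 0.05<=p<0.10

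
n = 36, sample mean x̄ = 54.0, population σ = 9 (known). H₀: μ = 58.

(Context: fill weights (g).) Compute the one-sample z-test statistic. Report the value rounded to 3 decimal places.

test statistic = -2.667

SE = σ/√n = 9/√36 = 1.5000
z = (x̄−μ₀)/SE = (54.0−58)/1.5000 = -2.6667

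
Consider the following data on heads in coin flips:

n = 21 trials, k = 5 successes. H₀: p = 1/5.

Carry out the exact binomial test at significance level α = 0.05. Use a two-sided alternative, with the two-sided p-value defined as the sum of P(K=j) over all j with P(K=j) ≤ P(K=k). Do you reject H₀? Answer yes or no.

Exact binomial: n=21, k=5, p₀=1/5=0.2000
P(X=j) = C(n,j)·p₀^j·(1−p₀)^(n−j); p = Σ P(X=j) over j with P(X=j) ≤ P(X=5)
p-value (two-sided) = 0.59269
At α=0.05: p ≥ α → fail to reject H₀

reject H₀: no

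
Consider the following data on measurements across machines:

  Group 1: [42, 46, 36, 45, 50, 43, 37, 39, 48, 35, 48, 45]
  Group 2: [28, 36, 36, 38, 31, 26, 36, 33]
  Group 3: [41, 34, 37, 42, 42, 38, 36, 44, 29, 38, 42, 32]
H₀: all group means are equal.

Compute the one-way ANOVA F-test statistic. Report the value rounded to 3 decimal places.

test statistic = 10.637

Group means [42.83, 33.00, 37.92], grand mean 38.531
SSB = Σnᵢ(x̄ᵢ−x̄)² = 471.385; SSW = ΣΣ(x−x̄ᵢ)² = 642.583
MSB = 471.385/2 = 235.6927; MSW = 642.583/29 = 22.1580
F = MSB/MSW = 10.6369
df = (2, 29)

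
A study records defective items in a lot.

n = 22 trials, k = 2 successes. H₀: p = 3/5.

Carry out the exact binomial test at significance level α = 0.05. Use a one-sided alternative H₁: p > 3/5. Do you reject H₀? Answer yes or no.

reject H₀: no

Exact binomial: n=22, k=2, p₀=3/5=0.6000
P(X≥2) from Σ C(n,i)·p₀^i·(1−p₀)^(n−i)
p-value (one-sided, H₁ greater) = 1.00000
At α=0.05: p ≥ α → fail to reject H₀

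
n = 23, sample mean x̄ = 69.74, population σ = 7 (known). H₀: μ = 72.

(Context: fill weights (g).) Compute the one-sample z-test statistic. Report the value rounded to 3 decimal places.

SE = σ/√n = 7/√23 = 1.4596
z = (x̄−μ₀)/SE = (69.74−72)/1.4596 = -1.5484

test statistic = -1.548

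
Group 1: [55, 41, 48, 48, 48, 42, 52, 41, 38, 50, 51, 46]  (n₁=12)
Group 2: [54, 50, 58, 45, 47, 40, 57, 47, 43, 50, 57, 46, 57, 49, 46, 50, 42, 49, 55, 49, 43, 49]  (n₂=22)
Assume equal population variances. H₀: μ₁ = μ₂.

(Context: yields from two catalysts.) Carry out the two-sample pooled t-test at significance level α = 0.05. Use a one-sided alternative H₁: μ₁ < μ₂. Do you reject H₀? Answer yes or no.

x̄₁=46.667, s₁=5.176, n₁=12
x̄₂=49.227, s₂=5.255, n₂=22
s_p² = [11·5.176² + 21·5.255²]/32 = 27.3291
SE = √(s_p²·(1/12+1/22)) = 1.8761
t = (46.667−49.227)/1.8761 = -1.3649
df = 32
p-value (one-sided, H₁ less) = 0.09091
At α=0.05: p ≥ α → fail to reject H₀

reject H₀: no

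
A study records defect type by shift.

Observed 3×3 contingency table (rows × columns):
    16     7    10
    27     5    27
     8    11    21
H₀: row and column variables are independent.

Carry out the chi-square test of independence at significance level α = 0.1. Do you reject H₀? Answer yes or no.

reject H₀: yes

Row totals [33, 59, 40], col totals [51, 23, 58], n=132
χ² = (16−12.75)²/12.75 + (7−5.75)²/5.75 + (10−14.50)²/14.50 + (27−22.80)²/22.80 + (5−10.28)²/10.28 + (27−25.92)²/25.92 + (8−15.45)²/15.45 + (11−6.97)²/6.97 + (21−17.58)²/17.58 = 12.6224
df = 4
p-value (upper-tail) = 0.01328
At α=0.1: p < α → reject H₀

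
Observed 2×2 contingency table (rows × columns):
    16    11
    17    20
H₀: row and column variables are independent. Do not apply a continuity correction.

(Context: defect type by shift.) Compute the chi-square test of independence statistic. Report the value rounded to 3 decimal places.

Row totals [27, 37], col totals [33, 31], n=64
χ² = (16−13.92)²/13.92 + (11−13.08)²/13.08 + (17−19.08)²/19.08 + (20−17.92)²/17.92 = 1.1078
df = 1

test statistic = 1.108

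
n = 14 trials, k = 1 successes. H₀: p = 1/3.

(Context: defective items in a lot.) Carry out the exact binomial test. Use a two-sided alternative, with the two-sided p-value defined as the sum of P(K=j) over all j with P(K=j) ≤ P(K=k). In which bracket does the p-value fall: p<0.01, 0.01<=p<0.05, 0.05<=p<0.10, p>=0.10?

p-value bracket: 0.01<=p<0.05

Exact binomial: n=14, k=1, p₀=1/3=0.3333
P(X=j) = C(n,j)·p₀^j·(1−p₀)^(n−j); p = Σ P(X=j) over j with P(X=j) ≤ P(X=1)
p-value (two-sided) = 0.04484
→ bracket: 0.01<=p<0.05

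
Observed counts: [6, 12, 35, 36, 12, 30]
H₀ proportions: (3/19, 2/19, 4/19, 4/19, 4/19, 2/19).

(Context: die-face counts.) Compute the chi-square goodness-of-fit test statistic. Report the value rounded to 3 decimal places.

n = 131; E_i = n·p_i = [20.68, 13.79, 27.58, 27.58, 27.58, 13.79]
χ² = (6−20.68)²/20.68 + (12−13.79)²/13.79 + (35−27.58)²/27.58 + (36−27.58)²/27.58 + (12−27.58)²/27.58 + (30−13.79)²/13.79 = 43.0821
df = 5

test statistic = 43.082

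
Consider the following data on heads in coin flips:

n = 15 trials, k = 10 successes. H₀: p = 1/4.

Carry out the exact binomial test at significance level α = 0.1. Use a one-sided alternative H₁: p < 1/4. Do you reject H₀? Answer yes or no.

reject H₀: no

Exact binomial: n=15, k=10, p₀=1/4=0.2500
P(X≤10) from Σ C(n,i)·p₀^i·(1−p₀)^(n−i)
p-value (one-sided, H₁ less) = 0.99988
At α=0.1: p ≥ α → fail to reject H₀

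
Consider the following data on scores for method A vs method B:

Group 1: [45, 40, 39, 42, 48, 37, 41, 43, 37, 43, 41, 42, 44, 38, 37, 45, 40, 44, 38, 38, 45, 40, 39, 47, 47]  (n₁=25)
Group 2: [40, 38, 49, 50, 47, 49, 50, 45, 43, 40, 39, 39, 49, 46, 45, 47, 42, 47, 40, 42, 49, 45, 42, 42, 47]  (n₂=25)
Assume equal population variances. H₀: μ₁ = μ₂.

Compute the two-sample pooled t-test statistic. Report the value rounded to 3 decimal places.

x̄₁=41.600, s₁=3.379, n₁=25
x̄₂=44.480, s₂=3.874, n₂=25
s_p² = [24·3.379² + 24·3.874²]/48 = 13.2133
SE = √(s_p²·(1/25+1/25)) = 1.0281
t = (41.600−44.480)/1.0281 = -2.8012
df = 48

test statistic = -2.801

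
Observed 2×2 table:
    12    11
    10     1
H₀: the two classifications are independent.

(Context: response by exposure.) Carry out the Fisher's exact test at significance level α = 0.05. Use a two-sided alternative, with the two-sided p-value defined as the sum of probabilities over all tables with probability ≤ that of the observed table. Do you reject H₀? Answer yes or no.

Margins: r₁=23, r₂=11, c₁=22, c₂=12, n=34
p_obs = C(23,12)·C(11,10)/C(34,22); sum pmf over tables with pmf ≤ p_obs
p-value (two-sided) = 0.05269
At α=0.05: p ≥ α → fail to reject H₀

reject H₀: no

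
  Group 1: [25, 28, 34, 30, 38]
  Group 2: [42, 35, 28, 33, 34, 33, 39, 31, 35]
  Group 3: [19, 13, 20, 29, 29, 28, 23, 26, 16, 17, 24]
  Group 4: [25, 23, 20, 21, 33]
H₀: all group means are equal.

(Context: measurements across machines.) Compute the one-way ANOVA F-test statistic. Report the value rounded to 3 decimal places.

Group means [31.00, 34.44, 22.18, 24.40], grand mean 27.700
SSB = Σnᵢ(x̄ᵢ−x̄)² = 853.241; SSW = ΣΣ(x−x̄ᵢ)² = 657.059
MSB = 853.241/3 = 284.4138; MSW = 657.059/26 = 25.2715
F = MSB/MSW = 11.2543
df = (3, 26)

test statistic = 11.254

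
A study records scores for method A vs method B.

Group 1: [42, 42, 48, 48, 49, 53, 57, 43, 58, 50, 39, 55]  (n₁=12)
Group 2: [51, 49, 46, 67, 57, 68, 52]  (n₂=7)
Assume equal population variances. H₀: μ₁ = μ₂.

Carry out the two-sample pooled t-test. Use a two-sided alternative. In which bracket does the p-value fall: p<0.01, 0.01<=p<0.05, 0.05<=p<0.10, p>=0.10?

p-value bracket: 0.05<=p<0.10

x̄₁=48.667, s₁=6.272, n₁=12
x̄₂=55.714, s₂=8.712, n₂=7
s_p² = [11·6.272² + 6·8.712²]/17 = 52.2409
SE = √(s_p²·(1/12+1/7)) = 3.4375
t = (48.667−55.714)/3.4375 = -2.0502
df = 17
p-value (two-sided) = 0.05609
→ bracket: 0.05<=p<0.10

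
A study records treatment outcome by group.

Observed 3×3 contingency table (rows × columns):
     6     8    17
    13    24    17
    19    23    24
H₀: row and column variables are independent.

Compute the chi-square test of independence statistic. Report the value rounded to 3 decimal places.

Row totals [31, 54, 66], col totals [38, 55, 58], n=151
χ² = (6−7.80)²/7.80 + (8−11.29)²/11.29 + (17−11.91)²/11.91 + (13−13.59)²/13.59 + (24−19.67)²/19.67 + (17−20.74)²/20.74 + (19−16.61)²/16.61 + (23−24.04)²/24.04 + (24−25.35)²/25.35 = 5.6689
df = 4

test statistic = 5.669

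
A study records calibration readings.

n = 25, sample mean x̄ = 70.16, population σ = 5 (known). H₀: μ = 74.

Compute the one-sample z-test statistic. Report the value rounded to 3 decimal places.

test statistic = -3.840

SE = σ/√n = 5/√25 = 1.0000
z = (x̄−μ₀)/SE = (70.16−74)/1.0000 = -3.8400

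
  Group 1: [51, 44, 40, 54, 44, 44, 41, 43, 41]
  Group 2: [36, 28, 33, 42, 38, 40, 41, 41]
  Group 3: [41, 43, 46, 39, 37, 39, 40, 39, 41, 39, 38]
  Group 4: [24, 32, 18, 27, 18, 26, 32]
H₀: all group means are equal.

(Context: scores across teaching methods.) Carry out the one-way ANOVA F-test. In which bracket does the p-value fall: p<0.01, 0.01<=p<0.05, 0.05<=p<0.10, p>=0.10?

Group means [44.67, 37.38, 40.18, 25.29], grand mean 37.714
SSB = Σnᵢ(x̄ᵢ−x̄)² = 1584.203; SSW = ΣΣ(x−x̄ᵢ)² = 608.940
MSB = 1584.203/3 = 528.0676; MSW = 608.940/31 = 19.6432
F = MSB/MSW = 26.8829
df = (3, 31)
p-value (upper-tail) = 0.00000
→ bracket: p<0.01

p-value bracket: p<0.01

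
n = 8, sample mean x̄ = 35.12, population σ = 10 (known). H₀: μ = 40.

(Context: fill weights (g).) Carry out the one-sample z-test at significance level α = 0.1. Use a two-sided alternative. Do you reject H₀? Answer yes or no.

reject H₀: no

SE = σ/√n = 10/√8 = 3.5355
z = (x̄−μ₀)/SE = (35.12−40)/3.5355 = -1.3803
p-value (two-sided) = 0.16750
At α=0.1: p ≥ α → fail to reject H₀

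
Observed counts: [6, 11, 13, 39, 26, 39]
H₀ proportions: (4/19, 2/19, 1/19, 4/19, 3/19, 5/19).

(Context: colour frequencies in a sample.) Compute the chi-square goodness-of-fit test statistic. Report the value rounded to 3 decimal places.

test statistic = 28.816

n = 134; E_i = n·p_i = [28.21, 14.11, 7.05, 28.21, 21.16, 35.26]
χ² = (6−28.21)²/28.21 + (11−14.11)²/14.11 + (13−7.05)²/7.05 + (39−28.21)²/28.21 + (26−21.16)²/21.16 + (39−35.26)²/35.26 = 28.8163
df = 5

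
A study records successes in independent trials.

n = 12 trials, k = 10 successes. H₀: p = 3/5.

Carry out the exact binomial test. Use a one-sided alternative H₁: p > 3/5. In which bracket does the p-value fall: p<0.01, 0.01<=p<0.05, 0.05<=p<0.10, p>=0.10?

p-value bracket: 0.05<=p<0.10

Exact binomial: n=12, k=10, p₀=3/5=0.6000
P(X≥10) from Σ C(n,i)·p₀^i·(1−p₀)^(n−i)
p-value (one-sided, H₁ greater) = 0.08344
→ bracket: 0.05<=p<0.10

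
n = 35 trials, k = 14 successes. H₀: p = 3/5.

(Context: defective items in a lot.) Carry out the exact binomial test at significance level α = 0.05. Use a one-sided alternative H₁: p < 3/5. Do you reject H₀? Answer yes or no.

reject H₀: yes

Exact binomial: n=35, k=14, p₀=3/5=0.6000
P(X≤14) from Σ C(n,i)·p₀^i·(1−p₀)^(n−i)
p-value (one-sided, H₁ less) = 0.01326
At α=0.05: p < α → reject H₀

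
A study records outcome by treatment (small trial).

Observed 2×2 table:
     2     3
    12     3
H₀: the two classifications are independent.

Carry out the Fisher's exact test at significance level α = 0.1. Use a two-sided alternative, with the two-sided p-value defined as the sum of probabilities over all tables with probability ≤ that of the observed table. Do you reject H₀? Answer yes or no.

reject H₀: no

Margins: r₁=5, r₂=15, c₁=14, c₂=6, n=20
p_obs = C(5,2)·C(15,12)/C(20,14); sum pmf over tables with pmf ≤ p_obs
p-value (two-sided) = 0.13132
At α=0.1: p ≥ α → fail to reject H₀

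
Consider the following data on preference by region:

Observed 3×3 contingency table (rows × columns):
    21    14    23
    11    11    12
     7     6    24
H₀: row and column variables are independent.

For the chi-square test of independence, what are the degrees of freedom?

degrees of freedom = 4

df = (r−1)(c−1) = (3−1)·(3−1) = 4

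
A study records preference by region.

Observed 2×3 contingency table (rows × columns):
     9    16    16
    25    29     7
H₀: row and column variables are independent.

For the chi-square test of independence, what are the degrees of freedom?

df = (r−1)(c−1) = (2−1)·(3−1) = 2

degrees of freedom = 2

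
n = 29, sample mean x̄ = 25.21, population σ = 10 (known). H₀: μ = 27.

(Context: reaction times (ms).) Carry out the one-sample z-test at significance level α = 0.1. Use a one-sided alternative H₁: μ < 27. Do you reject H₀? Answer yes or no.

reject H₀: no

SE = σ/√n = 10/√29 = 1.8570
z = (x̄−μ₀)/SE = (25.21−27)/1.8570 = -0.9639
p-value (one-sided, H₁ less) = 0.16754
At α=0.1: p ≥ α → fail to reject H₀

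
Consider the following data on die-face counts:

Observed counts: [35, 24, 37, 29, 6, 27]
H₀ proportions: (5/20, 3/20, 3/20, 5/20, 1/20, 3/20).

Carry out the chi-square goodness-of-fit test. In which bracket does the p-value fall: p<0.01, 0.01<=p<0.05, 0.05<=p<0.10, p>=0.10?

p-value bracket: 0.01<=p<0.05

n = 158; E_i = n·p_i = [39.50, 23.70, 23.70, 39.50, 7.90, 23.70]
χ² = (35−39.50)²/39.50 + (24−23.70)²/23.70 + (37−23.70)²/23.70 + (29−39.50)²/39.50 + (6−7.90)²/7.90 + (27−23.70)²/23.70 = 11.6878
df = 5
p-value (upper-tail) = 0.03933
→ bracket: 0.01<=p<0.05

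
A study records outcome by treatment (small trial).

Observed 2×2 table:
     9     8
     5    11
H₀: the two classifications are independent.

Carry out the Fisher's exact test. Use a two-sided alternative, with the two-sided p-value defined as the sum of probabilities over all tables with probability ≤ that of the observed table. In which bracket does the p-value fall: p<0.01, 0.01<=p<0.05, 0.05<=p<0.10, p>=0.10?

p-value bracket: p>=0.10

Margins: r₁=17, r₂=16, c₁=14, c₂=19, n=33
p_obs = C(17,9)·C(16,5)/C(33,14); sum pmf over tables with pmf ≤ p_obs
p-value (two-sided) = 0.29600
→ bracket: p>=0.10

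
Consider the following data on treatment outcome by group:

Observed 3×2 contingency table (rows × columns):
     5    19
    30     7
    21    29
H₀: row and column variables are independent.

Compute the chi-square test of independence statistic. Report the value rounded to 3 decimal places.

Row totals [24, 37, 50], col totals [56, 55], n=111
χ² = (5−12.11)²/12.11 + (19−11.89)²/11.89 + (30−18.67)²/18.67 + (7−18.33)²/18.33 + (21−25.23)²/25.23 + (29−24.77)²/24.77 = 23.7369
df = 2

test statistic = 23.737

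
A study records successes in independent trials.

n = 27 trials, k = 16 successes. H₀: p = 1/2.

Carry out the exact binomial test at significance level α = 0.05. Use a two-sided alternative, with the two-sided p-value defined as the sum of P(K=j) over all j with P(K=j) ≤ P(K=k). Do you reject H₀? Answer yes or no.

reject H₀: no

Exact binomial: n=27, k=16, p₀=1/2=0.5000
P(X=j) = C(n,j)·p₀^j·(1−p₀)^(n−j); p = Σ P(X=j) over j with P(X=j) ≤ P(X=16)
p-value (two-sided) = 0.44207
At α=0.05: p ≥ α → fail to reject H₀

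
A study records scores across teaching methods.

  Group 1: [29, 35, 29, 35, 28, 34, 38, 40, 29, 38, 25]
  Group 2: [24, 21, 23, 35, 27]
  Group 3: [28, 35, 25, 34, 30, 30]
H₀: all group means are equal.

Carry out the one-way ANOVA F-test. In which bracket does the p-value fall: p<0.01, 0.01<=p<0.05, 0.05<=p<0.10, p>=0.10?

Group means [32.73, 26.00, 30.33], grand mean 30.545
SSB = Σnᵢ(x̄ᵢ−x̄)² = 155.939; SSW = ΣΣ(x−x̄ᵢ)² = 433.515
MSB = 155.939/2 = 77.9697; MSW = 433.515/19 = 22.8166
F = MSB/MSW = 3.4172
df = (2, 19)
p-value (upper-tail) = 0.05398
→ bracket: 0.05<=p<0.10

p-value bracket: 0.05<=p<0.10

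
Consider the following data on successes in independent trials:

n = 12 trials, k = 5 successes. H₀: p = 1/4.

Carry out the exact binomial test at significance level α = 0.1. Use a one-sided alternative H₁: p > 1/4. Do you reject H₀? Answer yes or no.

Exact binomial: n=12, k=5, p₀=1/4=0.2500
P(X≥5) from Σ C(n,i)·p₀^i·(1−p₀)^(n−i)
p-value (one-sided, H₁ greater) = 0.15764
At α=0.1: p ≥ α → fail to reject H₀

reject H₀: no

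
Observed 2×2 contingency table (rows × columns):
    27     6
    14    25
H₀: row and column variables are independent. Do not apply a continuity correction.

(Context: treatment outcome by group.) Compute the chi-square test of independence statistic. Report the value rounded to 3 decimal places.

Row totals [33, 39], col totals [41, 31], n=72
χ² = (27−18.79)²/18.79 + (6−14.21)²/14.21 + (14−22.21)²/22.21 + (25−16.79)²/16.79 = 15.3739
df = 1

test statistic = 15.374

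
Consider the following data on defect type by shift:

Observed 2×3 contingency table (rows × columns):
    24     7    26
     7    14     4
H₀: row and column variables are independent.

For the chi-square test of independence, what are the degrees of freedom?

degrees of freedom = 2

df = (r−1)(c−1) = (2−1)·(3−1) = 2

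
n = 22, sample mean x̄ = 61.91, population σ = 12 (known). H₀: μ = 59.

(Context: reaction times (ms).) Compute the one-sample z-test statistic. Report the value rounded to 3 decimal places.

SE = σ/√n = 12/√22 = 2.5584
z = (x̄−μ₀)/SE = (61.91−59)/2.5584 = 1.1374

test statistic = 1.137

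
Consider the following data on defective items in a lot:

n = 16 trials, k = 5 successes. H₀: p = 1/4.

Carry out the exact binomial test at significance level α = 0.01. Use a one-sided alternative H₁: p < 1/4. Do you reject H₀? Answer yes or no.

Exact binomial: n=16, k=5, p₀=1/4=0.2500
P(X≤5) from Σ C(n,i)·p₀^i·(1−p₀)^(n−i)
p-value (one-sided, H₁ less) = 0.81035
At α=0.01: p ≥ α → fail to reject H₀

reject H₀: no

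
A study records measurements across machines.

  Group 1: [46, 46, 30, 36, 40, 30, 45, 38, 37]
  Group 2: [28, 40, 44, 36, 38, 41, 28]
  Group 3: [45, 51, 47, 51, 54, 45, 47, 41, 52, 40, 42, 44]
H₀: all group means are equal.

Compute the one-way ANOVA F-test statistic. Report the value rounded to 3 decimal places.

Group means [38.67, 36.43, 46.58], grand mean 41.500
SSB = Σnᵢ(x̄ᵢ−x̄)² = 562.369; SSW = ΣΣ(x−x̄ᵢ)² = 776.631
MSB = 562.369/2 = 281.1845; MSW = 776.631/25 = 31.0652
F = MSB/MSW = 9.0514
df = (2, 25)

test statistic = 9.051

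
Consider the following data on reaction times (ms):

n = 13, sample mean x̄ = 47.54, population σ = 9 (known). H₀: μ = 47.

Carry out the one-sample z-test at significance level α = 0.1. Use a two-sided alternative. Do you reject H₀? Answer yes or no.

reject H₀: no

SE = σ/√n = 9/√13 = 2.4962
z = (x̄−μ₀)/SE = (47.54−47)/2.4962 = 0.2163
p-value (two-sided) = 0.82873
At α=0.1: p ≥ α → fail to reject H₀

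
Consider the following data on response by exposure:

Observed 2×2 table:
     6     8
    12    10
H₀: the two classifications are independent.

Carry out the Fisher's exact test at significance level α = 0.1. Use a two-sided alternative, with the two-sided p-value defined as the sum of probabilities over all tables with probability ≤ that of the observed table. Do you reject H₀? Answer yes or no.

reject H₀: no

Margins: r₁=14, r₂=22, c₁=18, c₂=18, n=36
p_obs = C(14,6)·C(22,12)/C(36,18); sum pmf over tables with pmf ≤ p_obs
p-value (two-sided) = 0.73322
At α=0.1: p ≥ α → fail to reject H₀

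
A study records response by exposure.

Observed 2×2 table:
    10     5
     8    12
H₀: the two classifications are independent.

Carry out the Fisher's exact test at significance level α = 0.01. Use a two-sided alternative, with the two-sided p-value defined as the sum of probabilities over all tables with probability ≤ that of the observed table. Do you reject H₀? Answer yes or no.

Margins: r₁=15, r₂=20, c₁=18, c₂=17, n=35
p_obs = C(15,10)·C(20,8)/C(35,18); sum pmf over tables with pmf ≤ p_obs
p-value (two-sided) = 0.17558
At α=0.01: p ≥ α → fail to reject H₀

reject H₀: no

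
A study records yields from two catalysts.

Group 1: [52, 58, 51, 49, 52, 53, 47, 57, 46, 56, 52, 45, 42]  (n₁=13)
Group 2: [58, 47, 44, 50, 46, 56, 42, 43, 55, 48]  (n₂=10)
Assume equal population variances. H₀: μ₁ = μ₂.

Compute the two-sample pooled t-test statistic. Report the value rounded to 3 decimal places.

test statistic = 0.854

x̄₁=50.769, s₁=4.816, n₁=13
x̄₂=48.900, s₂=5.685, n₂=10
s_p² = [12·4.816² + 9·5.685²]/21 = 27.1051
SE = √(s_p²·(1/13+1/10)) = 2.1899
t = (50.769−48.900)/2.1899 = 0.8536
df = 21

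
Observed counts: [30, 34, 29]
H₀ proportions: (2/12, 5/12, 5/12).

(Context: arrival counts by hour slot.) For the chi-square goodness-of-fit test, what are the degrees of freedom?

degrees of freedom = 2

df = k − 1 = 3 − 1 = 2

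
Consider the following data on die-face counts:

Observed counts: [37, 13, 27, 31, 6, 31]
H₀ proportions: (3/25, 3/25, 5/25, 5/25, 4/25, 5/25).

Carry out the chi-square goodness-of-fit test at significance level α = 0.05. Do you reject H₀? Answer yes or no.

n = 145; E_i = n·p_i = [17.40, 17.40, 29.00, 29.00, 23.20, 29.00]
χ² = (37−17.40)²/17.40 + (13−17.40)²/17.40 + (27−29.00)²/29.00 + (31−29.00)²/29.00 + (6−23.20)²/23.20 + (31−29.00)²/29.00 = 36.3563
df = 5
p-value (upper-tail) = 0.00000
At α=0.05: p < α → reject H₀

reject H₀: yes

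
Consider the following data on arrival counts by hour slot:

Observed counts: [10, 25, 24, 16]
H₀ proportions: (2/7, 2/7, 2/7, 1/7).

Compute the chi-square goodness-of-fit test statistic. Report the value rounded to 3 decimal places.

n = 75; E_i = n·p_i = [21.43, 21.43, 21.43, 10.71]
χ² = (10−21.43)²/21.43 + (25−21.43)²/21.43 + (24−21.43)²/21.43 + (16−10.71)²/10.71 = 9.6067
df = 3

test statistic = 9.607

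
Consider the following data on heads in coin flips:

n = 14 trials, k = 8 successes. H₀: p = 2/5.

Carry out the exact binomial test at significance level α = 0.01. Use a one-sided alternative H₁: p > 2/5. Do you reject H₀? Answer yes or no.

Exact binomial: n=14, k=8, p₀=2/5=0.4000
P(X≥8) from Σ C(n,i)·p₀^i·(1−p₀)^(n−i)
p-value (one-sided, H₁ greater) = 0.15014
At α=0.01: p ≥ α → fail to reject H₀

reject H₀: no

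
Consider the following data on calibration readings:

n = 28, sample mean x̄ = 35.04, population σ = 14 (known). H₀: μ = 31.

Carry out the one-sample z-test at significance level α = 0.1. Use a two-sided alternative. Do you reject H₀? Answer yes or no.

SE = σ/√n = 14/√28 = 2.6458
z = (x̄−μ₀)/SE = (35.04−31)/2.6458 = 1.5270
p-value (two-sided) = 0.12677
At α=0.1: p ≥ α → fail to reject H₀

reject H₀: no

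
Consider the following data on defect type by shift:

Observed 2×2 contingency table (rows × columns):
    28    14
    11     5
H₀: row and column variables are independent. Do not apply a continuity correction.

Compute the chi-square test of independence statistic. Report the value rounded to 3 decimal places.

Row totals [42, 16], col totals [39, 19], n=58
χ² = (28−28.24)²/28.24 + (14−13.76)²/13.76 + (11−10.76)²/10.76 + (5−5.24)²/5.24 = 0.0228
df = 1

test statistic = 0.023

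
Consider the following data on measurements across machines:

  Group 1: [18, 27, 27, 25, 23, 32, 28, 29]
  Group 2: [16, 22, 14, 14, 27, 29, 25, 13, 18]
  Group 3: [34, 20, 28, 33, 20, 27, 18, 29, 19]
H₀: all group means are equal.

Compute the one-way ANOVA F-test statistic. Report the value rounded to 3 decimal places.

test statistic = 3.289

Group means [26.12, 19.78, 25.33], grand mean 23.654
SSB = Σnᵢ(x̄ᵢ−x̄)² = 209.454; SSW = ΣΣ(x−x̄ᵢ)² = 732.431
MSB = 209.454/2 = 104.7270; MSW = 732.431/23 = 31.8448
F = MSB/MSW = 3.2887
df = (2, 23)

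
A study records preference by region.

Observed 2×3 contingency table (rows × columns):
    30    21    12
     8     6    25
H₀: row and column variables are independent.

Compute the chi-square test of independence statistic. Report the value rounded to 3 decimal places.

Row totals [63, 39], col totals [38, 27, 37], n=102
χ² = (30−23.47)²/23.47 + (21−16.68)²/16.68 + (12−22.85)²/22.85 + (8−14.53)²/14.53 + (6−10.32)²/10.32 + (25−14.15)²/14.15 = 21.1623
df = 2

test statistic = 21.162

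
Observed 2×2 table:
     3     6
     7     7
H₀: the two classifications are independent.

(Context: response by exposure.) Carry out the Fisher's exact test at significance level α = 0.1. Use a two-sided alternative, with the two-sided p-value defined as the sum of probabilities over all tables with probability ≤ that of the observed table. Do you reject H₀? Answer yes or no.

Margins: r₁=9, r₂=14, c₁=10, c₂=13, n=23
p_obs = C(9,3)·C(14,7)/C(23,10); sum pmf over tables with pmf ≤ p_obs
p-value (two-sided) = 0.66927
At α=0.1: p ≥ α → fail to reject H₀

reject H₀: no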